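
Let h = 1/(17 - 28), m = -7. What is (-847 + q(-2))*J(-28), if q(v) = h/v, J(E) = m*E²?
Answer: 51128952/11 ≈ 4.6481e+6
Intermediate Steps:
J(E) = -7*E²
h = -1/11 (h = 1/(-11) = -1/11 ≈ -0.090909)
q(v) = -1/(11*v)
(-847 + q(-2))*J(-28) = (-847 - 1/11/(-2))*(-7*(-28)²) = (-847 - 1/11*(-½))*(-7*784) = (-847 + 1/22)*(-5488) = -18633/22*(-5488) = 51128952/11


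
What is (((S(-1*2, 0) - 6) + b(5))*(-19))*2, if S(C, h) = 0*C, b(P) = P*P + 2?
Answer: -798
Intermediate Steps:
b(P) = 2 + P² (b(P) = P² + 2 = 2 + P²)
S(C, h) = 0
(((S(-1*2, 0) - 6) + b(5))*(-19))*2 = (((0 - 6) + (2 + 5²))*(-19))*2 = ((-6 + (2 + 25))*(-19))*2 = ((-6 + 27)*(-19))*2 = (21*(-19))*2 = -399*2 = -798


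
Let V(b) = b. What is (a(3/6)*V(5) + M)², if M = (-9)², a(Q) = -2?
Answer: 5041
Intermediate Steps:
M = 81
(a(3/6)*V(5) + M)² = (-2*5 + 81)² = (-10 + 81)² = 71² = 5041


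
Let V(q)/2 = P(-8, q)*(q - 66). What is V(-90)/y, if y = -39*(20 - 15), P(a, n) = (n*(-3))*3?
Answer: 1296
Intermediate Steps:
P(a, n) = -9*n (P(a, n) = -3*n*3 = -9*n)
V(q) = -18*q*(-66 + q) (V(q) = 2*((-9*q)*(q - 66)) = 2*((-9*q)*(-66 + q)) = 2*(-9*q*(-66 + q)) = -18*q*(-66 + q))
y = -195 (y = -39*5 = -195)
V(-90)/y = (18*(-90)*(66 - 1*(-90)))/(-195) = (18*(-90)*(66 + 90))*(-1/195) = (18*(-90)*156)*(-1/195) = -252720*(-1/195) = 1296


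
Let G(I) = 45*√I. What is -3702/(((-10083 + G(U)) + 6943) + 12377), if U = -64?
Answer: -3799486/9494641 + 148080*I/9494641 ≈ -0.40017 + 0.015596*I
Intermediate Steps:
-3702/(((-10083 + G(U)) + 6943) + 12377) = -3702/(((-10083 + 45*√(-64)) + 6943) + 12377) = -3702/(((-10083 + 45*(8*I)) + 6943) + 12377) = -3702/(((-10083 + 360*I) + 6943) + 12377) = -3702/((-3140 + 360*I) + 12377) = -3702*(9237 - 360*I)/85451769 = -1234*(9237 - 360*I)/28483923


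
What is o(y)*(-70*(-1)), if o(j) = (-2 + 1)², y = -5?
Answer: 70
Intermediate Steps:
o(j) = 1 (o(j) = (-1)² = 1)
o(y)*(-70*(-1)) = 1*(-70*(-1)) = 1*70 = 70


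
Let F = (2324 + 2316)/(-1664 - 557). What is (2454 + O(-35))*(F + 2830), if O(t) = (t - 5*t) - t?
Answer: 16512196910/2221 ≈ 7.4346e+6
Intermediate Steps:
F = -4640/2221 (F = 4640/(-2221) = 4640*(-1/2221) = -4640/2221 ≈ -2.0891)
O(t) = -5*t (O(t) = -4*t - t = -5*t)
(2454 + O(-35))*(F + 2830) = (2454 - 5*(-35))*(-4640/2221 + 2830) = (2454 + 175)*(6280790/2221) = 2629*(6280790/2221) = 16512196910/2221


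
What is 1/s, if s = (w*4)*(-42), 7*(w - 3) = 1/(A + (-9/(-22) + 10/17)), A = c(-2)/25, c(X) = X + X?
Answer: -7829/4170216 ≈ -0.0018774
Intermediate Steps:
c(X) = 2*X
A = -4/25 (A = (2*(-2))/25 = -4*1/25 = -4/25 ≈ -0.16000)
w = 173759/54803 (w = 3 + 1/(7*(-4/25 + (-9/(-22) + 10/17))) = 3 + 1/(7*(-4/25 + (-9*(-1/22) + 10*(1/17)))) = 3 + 1/(7*(-4/25 + (9/22 + 10/17))) = 3 + 1/(7*(-4/25 + 373/374)) = 3 + 1/(7*(7829/9350)) = 3 + (1/7)*(9350/7829) = 3 + 9350/54803 = 173759/54803 ≈ 3.1706)
s = -4170216/7829 (s = ((173759/54803)*4)*(-42) = (695036/54803)*(-42) = -4170216/7829 ≈ -532.66)
1/s = 1/(-4170216/7829) = -7829/4170216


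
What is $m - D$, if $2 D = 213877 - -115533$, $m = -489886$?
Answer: $-654591$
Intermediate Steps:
$D = 164705$ ($D = \frac{213877 - -115533}{2} = \frac{213877 + 115533}{2} = \frac{1}{2} \cdot 329410 = 164705$)
$m - D = -489886 - 164705 = -654591$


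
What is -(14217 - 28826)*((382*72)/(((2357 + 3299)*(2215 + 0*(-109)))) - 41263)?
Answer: -134857893050299/223715 ≈ -6.0281e+8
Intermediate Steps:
-(14217 - 28826)*((382*72)/(((2357 + 3299)*(2215 + 0*(-109)))) - 41263) = -(-14609)*(27504/((5656*(2215 + 0))) - 41263) = -(-14609)*(27504/((5656*2215)) - 41263) = -(-14609)*(27504/12528040 - 41263) = -(-14609)*(27504*(1/12528040) - 41263) = -(-14609)*(3438/1566005 - 41263) = -(-14609)*(-64618060877)/1566005 = -1*134857893050299/223715 = -134857893050299/223715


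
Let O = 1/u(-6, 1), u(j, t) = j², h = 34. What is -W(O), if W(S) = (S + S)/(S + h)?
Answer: -2/1225 ≈ -0.0016327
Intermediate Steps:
O = 1/36 (O = 1/((-6)²) = 1/36 ≈ 0.027778)
W(S) = 2*S/(34 + S) (W(S) = (S + S)/(S + 34) = (2*S)/(34 + S) = 2*S/(34 + S))
-W(O) = -2/(36*(34 + 1/36)) = -2/(36*1225/36) = -2*36/(36*1225) = -1*2/1225 = -2/1225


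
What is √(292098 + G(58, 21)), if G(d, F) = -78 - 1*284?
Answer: 2*√72934 ≈ 540.13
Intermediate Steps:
G(d, F) = -362 (G(d, F) = -78 - 284 = -362)
√(292098 + G(58, 21)) = √(292098 - 362) = √291736 = 2*√72934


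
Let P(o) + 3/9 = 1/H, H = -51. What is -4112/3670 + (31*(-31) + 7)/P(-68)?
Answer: 4957949/1835 ≈ 2701.9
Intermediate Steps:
P(o) = -6/17 (P(o) = -⅓ + 1/(-51) = -⅓ - 1/51 = -6/17)
-4112/3670 + (31*(-31) + 7)/P(-68) = -4112/3670 + (31*(-31) + 7)/(-6/17) = -4112*1/3670 + (-961 + 7)*(-17/6) = -2056/1835 - 954*(-17/6) = -2056/1835 + 2703 = 4957949/1835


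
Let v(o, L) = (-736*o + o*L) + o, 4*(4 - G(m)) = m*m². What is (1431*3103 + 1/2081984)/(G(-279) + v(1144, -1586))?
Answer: 9244827179713/5775818672464 ≈ 1.6006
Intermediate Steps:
G(m) = 4 - m³/4 (G(m) = 4 - m*m²/4 = 4 - m³/4)
v(o, L) = -735*o + L*o (v(o, L) = (-736*o + L*o) + o = -735*o + L*o)
(1431*3103 + 1/2081984)/(G(-279) + v(1144, -1586)) = (1431*3103 + 1/2081984)/((4 - ¼*(-279)³) + 1144*(-735 - 1586)) = (4440393 + 1/2081984)/((4 - ¼*(-21717639)) + 1144*(-2321)) = 9244827179713/(2081984*((4 + 21717639/4) - 2655224)) = 9244827179713/(2081984*(21717655/4 - 2655224)) = 9244827179713/(2081984*(11096759/4)) = (9244827179713/2081984)*(4/11096759) = 9244827179713/5775818672464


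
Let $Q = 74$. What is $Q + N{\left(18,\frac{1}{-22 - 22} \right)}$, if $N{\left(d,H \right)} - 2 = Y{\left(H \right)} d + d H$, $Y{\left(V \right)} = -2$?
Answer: $\frac{871}{22} \approx 39.591$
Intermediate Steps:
$N{\left(d,H \right)} = 2 - 2 d + H d$ ($N{\left(d,H \right)} = 2 + \left(- 2 d + d H\right) = 2 + \left(- 2 d + H d\right) = 2 - 2 d + H d$)
$Q + N{\left(18,\frac{1}{-22 - 22} \right)} = 74 + \left(2 - 36 + \frac{1}{-22 - 22} \cdot 18\right) = 74 + \left(2 - 36 + \frac{1}{-44} \cdot 18\right) = 74 - \frac{757}{22} = \frac{871}{22}$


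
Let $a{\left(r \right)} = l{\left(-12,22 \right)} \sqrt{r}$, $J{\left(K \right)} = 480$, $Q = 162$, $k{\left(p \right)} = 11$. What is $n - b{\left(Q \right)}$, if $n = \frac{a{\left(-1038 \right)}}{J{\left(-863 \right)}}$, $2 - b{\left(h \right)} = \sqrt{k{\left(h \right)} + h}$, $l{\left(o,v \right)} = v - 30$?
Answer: $-2 + \sqrt{173} - \frac{i \sqrt{1038}}{60} \approx 11.153 - 0.53697 i$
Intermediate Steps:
$l{\left(o,v \right)} = -30 + v$
$a{\left(r \right)} = - 8 \sqrt{r}$ ($a{\left(r \right)} = \left(-30 + 22\right) \sqrt{r} = - 8 \sqrt{r}$)
$b{\left(h \right)} = 2 - \sqrt{11 + h}$
$n = - \frac{i \sqrt{1038}}{60}$ ($n = \frac{\left(-8\right) \sqrt{-1038}}{480} = - 8 i \sqrt{1038} \cdot \frac{1}{480} = - \frac{i \sqrt{1038}}{60} \approx - 0.53697 i$)
$n - b{\left(Q \right)} = - \frac{i \sqrt{1038}}{60} - \left(2 - \sqrt{11 + 162}\right) = - \frac{i \sqrt{1038}}{60} - \left(2 - \sqrt{173}\right) = -2 + \sqrt{173} - \frac{i \sqrt{1038}}{60}$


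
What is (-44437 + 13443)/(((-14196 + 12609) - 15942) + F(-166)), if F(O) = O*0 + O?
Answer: 30994/17695 ≈ 1.7516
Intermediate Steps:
F(O) = O (F(O) = 0 + O = O)
(-44437 + 13443)/(((-14196 + 12609) - 15942) + F(-166)) = (-44437 + 13443)/(((-14196 + 12609) - 15942) - 166) = -30994/((-1587 - 15942) - 166) = -30994/(-17529 - 166) = -30994/(-17695) = -30994*(-1/17695) = 30994/17695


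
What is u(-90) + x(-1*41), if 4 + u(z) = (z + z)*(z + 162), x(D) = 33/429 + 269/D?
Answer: -6913268/533 ≈ -12970.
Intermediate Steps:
x(D) = 1/13 + 269/D (x(D) = 33*(1/429) + 269/D = 1/13 + 269/D)
u(z) = -4 + 2*z*(162 + z) (u(z) = -4 + (z + z)*(z + 162) = -4 + (2*z)*(162 + z) = -4 + 2*z*(162 + z))
u(-90) + x(-1*41) = (-4 + 2*(-90)² + 324*(-90)) + (3497 - 1*41)/(13*((-1*41))) = (-4 + 2*8100 - 29160) + (1/13)*(3497 - 41)/(-41) = (-4 + 16200 - 29160) + (1/13)*(-1/41)*3456 = -12964 - 3456/533 = -6913268/533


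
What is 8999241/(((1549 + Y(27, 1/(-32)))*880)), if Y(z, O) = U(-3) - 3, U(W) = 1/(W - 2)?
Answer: 8999241/1360304 ≈ 6.6156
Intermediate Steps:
U(W) = 1/(-2 + W)
Y(z, O) = -16/5 (Y(z, O) = 1/(-2 - 3) - 3 = 1/(-5) - 3 = -⅕ - 3 = -16/5)
8999241/(((1549 + Y(27, 1/(-32)))*880)) = 8999241/(((1549 - 16/5)*880)) = 8999241/(((7729/5)*880)) = 8999241/1360304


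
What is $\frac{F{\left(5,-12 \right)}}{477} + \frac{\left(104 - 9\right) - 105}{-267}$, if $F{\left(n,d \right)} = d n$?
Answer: $- \frac{1250}{14151} \approx -0.088333$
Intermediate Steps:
$\frac{F{\left(5,-12 \right)}}{477} + \frac{\left(104 - 9\right) - 105}{-267} = \frac{\left(-12\right) 5}{477} + \frac{\left(104 - 9\right) - 105}{-267} = \left(-60\right) \frac{1}{477} + \left(95 - 105\right) \left(- \frac{1}{267}\right) = - \frac{20}{159} - - \frac{10}{267} = - \frac{20}{159} + \frac{10}{267} = - \frac{1250}{14151}$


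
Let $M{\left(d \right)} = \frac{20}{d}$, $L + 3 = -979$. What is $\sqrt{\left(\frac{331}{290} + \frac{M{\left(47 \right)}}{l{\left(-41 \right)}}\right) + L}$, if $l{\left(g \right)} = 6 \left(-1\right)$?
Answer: $\frac{i \sqrt{1640106446010}}{40890} \approx 31.32 i$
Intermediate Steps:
$L = -982$ ($L = -3 - 979 = -982$)
$l{\left(g \right)} = -6$
$\sqrt{\left(\frac{331}{290} + \frac{M{\left(47 \right)}}{l{\left(-41 \right)}}\right) + L} = \sqrt{\left(\frac{331}{290} + \frac{20 \cdot \frac{1}{47}}{-6}\right) - 982} = \sqrt{\left(331 \cdot \frac{1}{290} + 20 \cdot \frac{1}{47} \left(- \frac{1}{6}\right)\right) - 982} = \sqrt{\left(\frac{331}{290} + \frac{20}{47} \left(- \frac{1}{6}\right)\right) - 982} = \sqrt{\left(\frac{331}{290} - \frac{10}{141}\right) - 982} = \sqrt{\frac{43771}{40890} - 982} = \sqrt{- \frac{40110209}{40890}} = \frac{i \sqrt{1640106446010}}{40890}$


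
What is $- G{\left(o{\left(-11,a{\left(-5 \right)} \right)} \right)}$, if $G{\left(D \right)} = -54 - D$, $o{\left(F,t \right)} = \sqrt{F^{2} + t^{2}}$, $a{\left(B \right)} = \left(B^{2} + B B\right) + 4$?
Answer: $54 + \sqrt{3037} \approx 109.11$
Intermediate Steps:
$a{\left(B \right)} = 4 + 2 B^{2}$ ($a{\left(B \right)} = \left(B^{2} + B^{2}\right) + 4 = 2 B^{2} + 4 = 4 + 2 B^{2}$)
$- G{\left(o{\left(-11,a{\left(-5 \right)} \right)} \right)} = - (-54 - \sqrt{\left(-11\right)^{2} + \left(4 + 2 \left(-5\right)^{2}\right)^{2}}) = - (-54 - \sqrt{121 + \left(4 + 2 \cdot 25\right)^{2}}) = - (-54 - \sqrt{121 + \left(4 + 50\right)^{2}}) = - (-54 - \sqrt{121 + 54^{2}}) = - (-54 - \sqrt{121 + 2916}) = - (-54 - \sqrt{3037}) = 54 + \sqrt{3037}$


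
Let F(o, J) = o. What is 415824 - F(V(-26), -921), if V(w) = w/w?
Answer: 415823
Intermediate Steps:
V(w) = 1
415824 - F(V(-26), -921) = 415824 - 1*1 = 415824 - 1 = 415823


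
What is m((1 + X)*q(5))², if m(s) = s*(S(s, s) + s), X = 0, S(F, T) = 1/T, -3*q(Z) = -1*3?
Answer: 4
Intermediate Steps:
q(Z) = 1 (q(Z) = -(-1)*3/3 = -⅓*(-3) = 1)
m(s) = s*(s + 1/s) (m(s) = s*(1/s + s) = s*(s + 1/s))
m((1 + X)*q(5))² = (1 + ((1 + 0)*1)²)² = (1 + (1*1)²)² = (1 + 1²)² = (1 + 1)² = 2² = 4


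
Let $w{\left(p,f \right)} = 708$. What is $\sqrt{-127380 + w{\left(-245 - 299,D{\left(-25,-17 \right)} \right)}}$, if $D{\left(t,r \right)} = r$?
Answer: $4 i \sqrt{7917} \approx 355.91 i$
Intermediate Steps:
$\sqrt{-127380 + w{\left(-245 - 299,D{\left(-25,-17 \right)} \right)}} = \sqrt{-127380 + 708} = \sqrt{-126672} = 4 i \sqrt{7917}$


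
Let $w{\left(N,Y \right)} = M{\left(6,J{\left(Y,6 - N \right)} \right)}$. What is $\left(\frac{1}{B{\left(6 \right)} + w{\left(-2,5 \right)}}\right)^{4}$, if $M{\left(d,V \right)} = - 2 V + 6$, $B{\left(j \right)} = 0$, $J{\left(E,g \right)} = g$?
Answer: $\frac{1}{10000} \approx 0.0001$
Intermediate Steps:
$M{\left(d,V \right)} = 6 - 2 V$
$w{\left(N,Y \right)} = -6 + 2 N$ ($w{\left(N,Y \right)} = 6 - 2 \left(6 - N\right) = 6 + \left(-12 + 2 N\right) = -6 + 2 N$)
$\left(\frac{1}{B{\left(6 \right)} + w{\left(-2,5 \right)}}\right)^{4} = \left(\frac{1}{0 + \left(-6 + 2 \left(-2\right)\right)}\right)^{4} = \left(\frac{1}{0 - 10}\right)^{4} = \left(\frac{1}{-10}\right)^{4} = \left(- \frac{1}{10}\right)^{4} = \frac{1}{10000}$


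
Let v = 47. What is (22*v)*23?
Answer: 23782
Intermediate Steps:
(22*v)*23 = (22*47)*23 = 1034*23 = 23782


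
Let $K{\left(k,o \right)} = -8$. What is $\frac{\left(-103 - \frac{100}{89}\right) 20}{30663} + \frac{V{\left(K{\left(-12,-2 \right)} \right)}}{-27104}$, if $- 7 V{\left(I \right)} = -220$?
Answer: $- \frac{270943705}{3922492728} \approx -0.069074$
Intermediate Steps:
$V{\left(I \right)} = \frac{220}{7}$ ($V{\left(I \right)} = \left(- \frac{1}{7}\right) \left(-220\right) = \frac{220}{7}$)
$\frac{\left(-103 - \frac{100}{89}\right) 20}{30663} + \frac{V{\left(K{\left(-12,-2 \right)} \right)}}{-27104} = \frac{\left(-103 - \frac{100}{89}\right) 20}{30663} + \frac{220}{7 \left(-27104\right)} = \left(-103 - \frac{100}{89}\right) 20 \cdot \frac{1}{30663} + \frac{220}{7} \left(- \frac{1}{27104}\right) = \left(-103 - \frac{100}{89}\right) 20 \cdot \frac{1}{30663} - \frac{5}{4312} = \left(- \frac{9267}{89}\right) 20 \cdot \frac{1}{30663} - \frac{5}{4312} = \left(- \frac{185340}{89}\right) \frac{1}{30663} - \frac{5}{4312} = - \frac{61780}{909669} - \frac{5}{4312} = - \frac{270943705}{3922492728}$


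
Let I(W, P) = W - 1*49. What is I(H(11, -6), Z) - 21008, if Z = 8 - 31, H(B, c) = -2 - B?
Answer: -21070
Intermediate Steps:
Z = -23
I(W, P) = -49 + W (I(W, P) = W - 49 = -49 + W)
I(H(11, -6), Z) - 21008 = (-49 + (-2 - 1*11)) - 21008 = (-49 + (-2 - 11)) - 21008 = (-49 - 13) - 21008 = -62 - 21008 = -21070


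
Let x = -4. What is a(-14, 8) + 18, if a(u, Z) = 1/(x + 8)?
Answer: 73/4 ≈ 18.250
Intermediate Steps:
a(u, Z) = ¼ (a(u, Z) = 1/(-4 + 8) = 1/4 = ¼)
a(-14, 8) + 18 = ¼ + 18 = 73/4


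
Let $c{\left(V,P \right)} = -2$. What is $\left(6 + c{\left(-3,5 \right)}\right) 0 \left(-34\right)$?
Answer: $0$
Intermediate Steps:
$\left(6 + c{\left(-3,5 \right)}\right) 0 \left(-34\right) = \left(6 - 2\right) 0 \left(-34\right) = 4 \cdot 0 \left(-34\right) = 0 \left(-34\right) = 0$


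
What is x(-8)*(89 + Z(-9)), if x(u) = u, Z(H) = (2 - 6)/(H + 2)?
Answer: -5016/7 ≈ -716.57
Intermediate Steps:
Z(H) = -4/(2 + H)
x(-8)*(89 + Z(-9)) = -8*(89 - 4/(2 - 9)) = -8*(89 - 4/(-7)) = -8*(89 - 4*(-1/7)) = -8*(89 + 4/7) = -8*627/7 = -5016/7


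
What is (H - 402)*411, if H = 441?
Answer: 16029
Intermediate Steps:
(H - 402)*411 = (441 - 402)*411 = 39*411 = 16029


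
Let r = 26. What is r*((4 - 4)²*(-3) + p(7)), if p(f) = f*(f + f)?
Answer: 2548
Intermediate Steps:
p(f) = 2*f² (p(f) = f*(2*f) = 2*f²)
r*((4 - 4)²*(-3) + p(7)) = 26*((4 - 4)²*(-3) + 2*7²) = 26*(0²*(-3) + 2*49) = 26*(0*(-3) + 98) = 26*(0 + 98) = 26*98 = 2548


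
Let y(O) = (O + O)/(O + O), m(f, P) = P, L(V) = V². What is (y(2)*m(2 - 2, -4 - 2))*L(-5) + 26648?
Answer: 26498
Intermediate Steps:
y(O) = 1 (y(O) = (2*O)/((2*O)) = (2*O)*(1/(2*O)) = 1)
(y(2)*m(2 - 2, -4 - 2))*L(-5) + 26648 = (1*(-4 - 2))*(-5)² + 26648 = (1*(-6))*25 + 26648 = -6*25 + 26648 = -150 + 26648 = 26498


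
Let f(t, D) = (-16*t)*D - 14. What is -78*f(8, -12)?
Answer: -118716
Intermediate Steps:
f(t, D) = -14 - 16*D*t (f(t, D) = -16*D*t - 14 = -14 - 16*D*t)
-78*f(8, -12) = -78*(-14 - 16*(-12)*8) = -78*(-14 + 1536) = -78*1522 = -118716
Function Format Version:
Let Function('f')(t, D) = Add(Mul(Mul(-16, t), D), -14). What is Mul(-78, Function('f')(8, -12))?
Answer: -118716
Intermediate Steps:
Function('f')(t, D) = Add(-14, Mul(-16, D, t)) (Function('f')(t, D) = Add(Mul(-16, D, t), -14) = Add(-14, Mul(-16, D, t)))
Mul(-78, Function('f')(8, -12)) = Mul(-78, Add(-14, Mul(-16, -12, 8))) = Mul(-78, Add(-14, 1536)) = Mul(-78, 1522) = -118716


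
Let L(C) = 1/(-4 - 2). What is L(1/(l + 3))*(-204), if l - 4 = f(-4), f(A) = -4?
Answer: 34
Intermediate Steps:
l = 0 (l = 4 - 4 = 0)
L(C) = -1/6 (L(C) = 1/(-6) = -1/6)
L(1/(l + 3))*(-204) = -1/6*(-204) = 34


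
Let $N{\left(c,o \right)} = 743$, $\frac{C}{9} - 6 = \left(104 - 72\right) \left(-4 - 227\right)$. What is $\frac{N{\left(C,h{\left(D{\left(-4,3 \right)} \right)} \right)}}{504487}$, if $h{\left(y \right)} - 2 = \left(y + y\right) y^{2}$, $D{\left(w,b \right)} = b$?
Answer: $\frac{743}{504487} \approx 0.0014728$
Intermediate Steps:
$h{\left(y \right)} = 2 + 2 y^{3}$ ($h{\left(y \right)} = 2 + \left(y + y\right) y^{2} = 2 + 2 y y^{2} = 2 + 2 y^{3}$)
$C = -66474$ ($C = 54 + 9 \left(104 - 72\right) \left(-4 - 227\right) = 54 + 9 \cdot 32 \left(-231\right) = 54 + 9 \left(-7392\right) = 54 - 66528 = -66474$)
$\frac{N{\left(C,h{\left(D{\left(-4,3 \right)} \right)} \right)}}{504487} = \frac{743}{504487}$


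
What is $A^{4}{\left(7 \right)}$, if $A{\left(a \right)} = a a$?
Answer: $5764801$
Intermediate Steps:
$A{\left(a \right)} = a^{2}$
$A^{4}{\left(7 \right)} = \left(7^{2}\right)^{4} = 49^{4} = 5764801$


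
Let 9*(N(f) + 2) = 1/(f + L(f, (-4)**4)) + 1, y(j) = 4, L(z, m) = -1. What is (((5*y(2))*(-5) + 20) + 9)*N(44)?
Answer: 51830/387 ≈ 133.93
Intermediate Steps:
N(f) = -17/9 + 1/(9*(-1 + f)) (N(f) = -2 + (1/(f - 1) + 1)/9 = -2 + (1/(-1 + f) + 1)/9 = -2 + (1 + 1/(-1 + f))/9 = -2 + (1/9 + 1/(9*(-1 + f))) = -17/9 + 1/(9*(-1 + f)))
(((5*y(2))*(-5) + 20) + 9)*N(44) = (((5*4)*(-5) + 20) + 9)*((18 - 17*44)/(9*(-1 + 44))) = ((20*(-5) + 20) + 9)*((1/9)*(18 - 748)/43) = ((-100 + 20) + 9)*((1/9)*(1/43)*(-730)) = (-80 + 9)*(-730/387) = -71*(-730/387) = 51830/387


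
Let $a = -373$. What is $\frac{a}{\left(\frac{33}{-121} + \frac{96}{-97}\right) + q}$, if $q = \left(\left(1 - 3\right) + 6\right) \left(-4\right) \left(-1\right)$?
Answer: $- \frac{397991}{15725} \approx -25.309$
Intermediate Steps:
$q = 16$ ($q = \left(-2 + 6\right) \left(-4\right) \left(-1\right) = 4 \left(-4\right) \left(-1\right) = \left(-16\right) \left(-1\right) = 16$)
$\frac{a}{\left(\frac{33}{-121} + \frac{96}{-97}\right) + q} = \frac{1}{\left(\frac{33}{-121} + \frac{96}{-97}\right) + 16} \left(-373\right) = \frac{1}{\left(33 \left(- \frac{1}{121}\right) + 96 \left(- \frac{1}{97}\right)\right) + 16} \left(-373\right) = \frac{1}{\left(- \frac{3}{11} - \frac{96}{97}\right) + 16} \left(-373\right) = \frac{1}{- \frac{1347}{1067} + 16} \left(-373\right) = \frac{1}{\frac{15725}{1067}} \left(-373\right) = \frac{1067}{15725} \left(-373\right) = - \frac{397991}{15725}$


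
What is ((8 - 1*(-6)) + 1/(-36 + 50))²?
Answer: 38809/196 ≈ 198.01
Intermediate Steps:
((8 - 1*(-6)) + 1/(-36 + 50))² = ((8 + 6) + 1/14)² = (14 + 1/14)² = (197/14)² = 38809/196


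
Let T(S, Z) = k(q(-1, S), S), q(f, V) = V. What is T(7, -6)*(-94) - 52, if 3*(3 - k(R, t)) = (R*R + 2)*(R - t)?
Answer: -334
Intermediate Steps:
k(R, t) = 3 - (2 + R²)*(R - t)/3 (k(R, t) = 3 - (R*R + 2)*(R - t)/3 = 3 - (R² + 2)*(R - t)/3 = 3 - (2 + R²)*(R - t)/3)
T(S, Z) = 3 (T(S, Z) = 3 - 2*S/3 - S³/3 + 2*S/3 + S*S²/3 = 3 - 2*S/3 - S³/3 + 2*S/3 + S³/3 = 3)
T(7, -6)*(-94) - 52 = 3*(-94) - 52 = -282 - 52 = -334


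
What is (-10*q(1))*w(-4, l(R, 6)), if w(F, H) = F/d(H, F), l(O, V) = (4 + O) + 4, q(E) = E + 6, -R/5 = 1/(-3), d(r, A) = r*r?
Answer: 2520/841 ≈ 2.9964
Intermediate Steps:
d(r, A) = r²
R = 5/3 (R = -5/(-3) = -5*(-⅓) = 5/3 ≈ 1.6667)
q(E) = 6 + E
l(O, V) = 8 + O
w(F, H) = F/H² (w(F, H) = F/(H²) = F/H²)
(-10*q(1))*w(-4, l(R, 6)) = (-10*(6 + 1))*(-4/(8 + 5/3)²) = (-10*7)*(-4/(29/3)²) = -(-280)*9/841 = -70*(-36/841) = 2520/841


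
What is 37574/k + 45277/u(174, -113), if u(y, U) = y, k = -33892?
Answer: 190998776/737151 ≈ 259.10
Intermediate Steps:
37574/k + 45277/u(174, -113) = 37574/(-33892) + 45277/174 = 37574*(-1/33892) + 45277*(1/174) = -18787/16946 + 45277/174 = 190998776/737151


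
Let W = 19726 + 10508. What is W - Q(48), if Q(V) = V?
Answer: 30186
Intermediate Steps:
W = 30234
W - Q(48) = 30234 - 1*48 = 30234 - 48 = 30186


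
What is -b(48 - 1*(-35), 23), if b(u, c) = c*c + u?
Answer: -612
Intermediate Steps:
b(u, c) = u + c**2 (b(u, c) = c**2 + u = u + c**2)
-b(48 - 1*(-35), 23) = -((48 - 1*(-35)) + 23**2) = -((48 + 35) + 529) = -(83 + 529) = -1*612 = -612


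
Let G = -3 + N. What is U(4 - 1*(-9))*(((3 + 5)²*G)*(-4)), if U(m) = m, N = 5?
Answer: -6656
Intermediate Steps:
G = 2 (G = -3 + 5 = 2)
U(4 - 1*(-9))*(((3 + 5)²*G)*(-4)) = (4 - 1*(-9))*(((3 + 5)²*2)*(-4)) = (4 + 9)*((8²*2)*(-4)) = 13*((64*2)*(-4)) = 13*(128*(-4)) = 13*(-512) = -6656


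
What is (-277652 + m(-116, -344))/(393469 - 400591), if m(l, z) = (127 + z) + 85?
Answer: 138892/3561 ≈ 39.004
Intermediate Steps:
m(l, z) = 212 + z
(-277652 + m(-116, -344))/(393469 - 400591) = (-277652 + (212 - 344))/(393469 - 400591) = (-277652 - 132)/(-7122) = -277784*(-1/7122) = 138892/3561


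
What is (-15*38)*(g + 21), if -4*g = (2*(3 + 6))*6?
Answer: 3420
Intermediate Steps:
g = -27 (g = -2*(3 + 6)*6/4 = -2*9*6/4 = -9*6/2 = -1/4*108 = -27)
(-15*38)*(g + 21) = (-15*38)*(-27 + 21) = -570*(-6) = 3420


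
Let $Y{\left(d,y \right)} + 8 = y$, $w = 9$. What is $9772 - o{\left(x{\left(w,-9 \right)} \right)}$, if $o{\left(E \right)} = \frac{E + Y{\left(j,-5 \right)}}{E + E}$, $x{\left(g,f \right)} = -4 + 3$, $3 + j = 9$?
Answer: $9765$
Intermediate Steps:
$j = 6$ ($j = -3 + 9 = 6$)
$Y{\left(d,y \right)} = -8 + y$
$x{\left(g,f \right)} = -1$
$o{\left(E \right)} = \frac{-13 + E}{2 E}$ ($o{\left(E \right)} = \frac{E - 13}{E + E} = \frac{E - 13}{2 E} = \left(-13 + E\right) \frac{1}{2 E} = \frac{-13 + E}{2 E}$)
$9772 - o{\left(x{\left(w,-9 \right)} \right)} = 9772 - \frac{-13 - 1}{2 \left(-1\right)} = 9772 - \frac{1}{2} \left(-1\right) \left(-14\right) = 9772 - 7 = 9765$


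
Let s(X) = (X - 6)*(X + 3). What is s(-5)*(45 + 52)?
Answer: 2134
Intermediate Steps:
s(X) = (-6 + X)*(3 + X)
s(-5)*(45 + 52) = (-18 + (-5)**2 - 3*(-5))*(45 + 52) = (-18 + 25 + 15)*97 = 22*97 = 2134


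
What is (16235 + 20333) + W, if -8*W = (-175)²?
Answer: 261919/8 ≈ 32740.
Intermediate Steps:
W = -30625/8 (W = -⅛*(-175)² = -⅛*30625 = -30625/8 ≈ -3828.1)
(16235 + 20333) + W = (16235 + 20333) - 30625/8 = 36568 - 30625/8 = 261919/8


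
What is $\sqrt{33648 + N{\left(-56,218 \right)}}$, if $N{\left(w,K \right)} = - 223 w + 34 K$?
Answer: $2 \sqrt{13387} \approx 231.4$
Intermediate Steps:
$\sqrt{33648 + N{\left(-56,218 \right)}} = \sqrt{33648 + \left(\left(-223\right) \left(-56\right) + 34 \cdot 218\right)} = \sqrt{33648 + \left(12488 + 7412\right)} = \sqrt{33648 + 19900} = \sqrt{53548} = 2 \sqrt{13387}$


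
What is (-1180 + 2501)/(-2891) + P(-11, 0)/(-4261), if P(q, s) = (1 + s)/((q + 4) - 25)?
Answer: -180118101/394193632 ≈ -0.45693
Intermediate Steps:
P(q, s) = (1 + s)/(-21 + q) (P(q, s) = (1 + s)/((4 + q) - 25) = (1 + s)/(-21 + q))
(-1180 + 2501)/(-2891) + P(-11, 0)/(-4261) = (-1180 + 2501)/(-2891) + ((1 + 0)/(-21 - 11))/(-4261) = 1321*(-1/2891) + (1/(-32))*(-1/4261) = -1321/2891 - 1/32*1*(-1/4261) = -1321/2891 - 1/32*(-1/4261) = -1321/2891 + 1/136352 = -180118101/394193632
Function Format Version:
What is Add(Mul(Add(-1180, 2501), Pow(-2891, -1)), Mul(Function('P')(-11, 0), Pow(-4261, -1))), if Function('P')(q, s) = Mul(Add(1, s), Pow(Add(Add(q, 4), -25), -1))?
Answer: Rational(-180118101, 394193632) ≈ -0.45693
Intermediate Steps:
Function('P')(q, s) = Mul(Pow(Add(-21, q), -1), Add(1, s)) (Function('P')(q, s) = Mul(Add(1, s), Pow(Add(Add(4, q), -25), -1)) = Mul(Add(1, s), Pow(Add(-21, q), -1)) = Mul(Pow(Add(-21, q), -1), Add(1, s)))
Add(Mul(Add(-1180, 2501), Pow(-2891, -1)), Mul(Function('P')(-11, 0), Pow(-4261, -1))) = Add(Mul(Add(-1180, 2501), Pow(-2891, -1)), Mul(Mul(Pow(Add(-21, -11), -1), Add(1, 0)), Pow(-4261, -1))) = Add(Mul(1321, Rational(-1, 2891)), Mul(Mul(Pow(-32, -1), 1), Rational(-1, 4261))) = Add(Rational(-1321, 2891), Mul(Mul(Rational(-1, 32), 1), Rational(-1, 4261))) = Add(Rational(-1321, 2891), Mul(Rational(-1, 32), Rational(-1, 4261))) = Add(Rational(-1321, 2891), Rational(1, 136352)) = Rational(-180118101, 394193632)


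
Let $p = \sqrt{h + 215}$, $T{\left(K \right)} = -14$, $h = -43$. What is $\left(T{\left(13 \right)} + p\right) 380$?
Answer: $-5320 + 760 \sqrt{43} \approx -336.35$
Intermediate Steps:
$p = 2 \sqrt{43}$ ($p = \sqrt{-43 + 215} = \sqrt{172} = 2 \sqrt{43} \approx 13.115$)
$\left(T{\left(13 \right)} + p\right) 380 = \left(-14 + 2 \sqrt{43}\right) 380 = -5320 + 760 \sqrt{43}$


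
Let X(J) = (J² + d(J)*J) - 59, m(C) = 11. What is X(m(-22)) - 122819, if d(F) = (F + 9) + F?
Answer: -122416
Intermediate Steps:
d(F) = 9 + 2*F (d(F) = (9 + F) + F = 9 + 2*F)
X(J) = -59 + J² + J*(9 + 2*J) (X(J) = (J² + (9 + 2*J)*J) - 59 = (J² + J*(9 + 2*J)) - 59 = -59 + J² + J*(9 + 2*J))
X(m(-22)) - 122819 = (-59 + 3*11² + 9*11) - 122819 = (-59 + 3*121 + 99) - 122819 = (-59 + 363 + 99) - 122819 = 403 - 122819 = -122416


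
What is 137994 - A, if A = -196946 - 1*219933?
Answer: 554873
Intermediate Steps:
A = -416879 (A = -196946 - 219933 = -416879)
137994 - A = 137994 - 1*(-416879) = 137994 + 416879 = 554873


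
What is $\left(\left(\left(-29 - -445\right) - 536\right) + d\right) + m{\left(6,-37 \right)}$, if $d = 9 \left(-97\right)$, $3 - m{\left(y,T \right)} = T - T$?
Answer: $-990$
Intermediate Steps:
$m{\left(y,T \right)} = 3$ ($m{\left(y,T \right)} = 3 - \left(T - T\right) = 3 - 0 = 3 + 0 = 3$)
$d = -873$
$\left(\left(\left(-29 - -445\right) - 536\right) + d\right) + m{\left(6,-37 \right)} = \left(\left(\left(-29 - -445\right) - 536\right) - 873\right) + 3 = \left(\left(\left(-29 + 445\right) - 536\right) - 873\right) + 3 = \left(\left(416 - 536\right) - 873\right) + 3 = \left(-120 - 873\right) + 3 = -993 + 3 = -990$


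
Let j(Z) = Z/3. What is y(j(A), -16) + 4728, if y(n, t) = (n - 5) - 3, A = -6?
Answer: 4718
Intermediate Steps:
j(Z) = Z/3 (j(Z) = Z*(⅓) = Z/3)
y(n, t) = -8 + n (y(n, t) = (-5 + n) - 3 = -8 + n)
y(j(A), -16) + 4728 = (-8 + (⅓)*(-6)) + 4728 = (-8 - 2) + 4728 = -10 + 4728 = 4718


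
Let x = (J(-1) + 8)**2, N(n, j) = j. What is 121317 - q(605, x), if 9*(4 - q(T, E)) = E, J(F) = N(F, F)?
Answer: 1091866/9 ≈ 1.2132e+5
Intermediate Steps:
J(F) = F
x = 49 (x = (-1 + 8)**2 = 7**2 = 49)
q(T, E) = 4 - E/9
121317 - q(605, x) = 121317 - (4 - 1/9*49) = 121317 - (4 - 49/9) = 121317 - 1*(-13/9) = 121317 + 13/9 = 1091866/9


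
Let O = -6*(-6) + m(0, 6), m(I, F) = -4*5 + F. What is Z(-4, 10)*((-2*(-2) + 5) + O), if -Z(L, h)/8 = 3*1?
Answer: -744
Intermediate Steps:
m(I, F) = -20 + F
O = 22 (O = -6*(-6) + (-20 + 6) = 36 - 14 = 22)
Z(L, h) = -24
Z(-4, 10)*((-2*(-2) + 5) + O) = -24*((-2*(-2) + 5) + 22) = -24*((4 + 5) + 22) = -24*(9 + 22) = -24*31 = -744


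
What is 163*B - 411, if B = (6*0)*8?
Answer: -411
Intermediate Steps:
B = 0 (B = 0*8 = 0)
163*B - 411 = 163*0 - 411 = 0 - 411 = -411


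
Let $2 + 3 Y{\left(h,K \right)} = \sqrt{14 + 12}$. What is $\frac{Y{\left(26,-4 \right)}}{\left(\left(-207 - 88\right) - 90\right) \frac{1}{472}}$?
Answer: $\frac{944}{1155} - \frac{472 \sqrt{26}}{1155} \approx -1.2664$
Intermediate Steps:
$Y{\left(h,K \right)} = - \frac{2}{3} + \frac{\sqrt{26}}{3}$ ($Y{\left(h,K \right)} = - \frac{2}{3} + \frac{\sqrt{14 + 12}}{3} = - \frac{2}{3} + \frac{\sqrt{26}}{3}$)
$\frac{Y{\left(26,-4 \right)}}{\left(\left(-207 - 88\right) - 90\right) \frac{1}{472}} = \frac{- \frac{2}{3} + \frac{\sqrt{26}}{3}}{\left(\left(-207 - 88\right) - 90\right) \frac{1}{472}} = \frac{- \frac{2}{3} + \frac{\sqrt{26}}{3}}{\left(-295 - 90\right) \frac{1}{472}} = \frac{- \frac{2}{3} + \frac{\sqrt{26}}{3}}{\left(-385\right) \frac{1}{472}} = \frac{- \frac{2}{3} + \frac{\sqrt{26}}{3}}{- \frac{385}{472}} = \left(- \frac{2}{3} + \frac{\sqrt{26}}{3}\right) \left(- \frac{472}{385}\right) = \frac{944}{1155} - \frac{472 \sqrt{26}}{1155}$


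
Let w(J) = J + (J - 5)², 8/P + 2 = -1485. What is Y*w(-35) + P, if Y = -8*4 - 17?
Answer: -114030603/1487 ≈ -76685.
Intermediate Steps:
P = -8/1487 (P = 8/(-2 - 1485) = 8/(-1487) = 8*(-1/1487) = -8/1487 ≈ -0.0053800)
w(J) = J + (-5 + J)²
Y = -49 (Y = -32 - 17 = -49)
Y*w(-35) + P = -49*(-35 + (-5 - 35)²) - 8/1487 = -49*(-35 + (-40)²) - 8/1487 = -49*(-35 + 1600) - 8/1487 = -49*1565 - 8/1487 = -76685 - 8/1487 = -114030603/1487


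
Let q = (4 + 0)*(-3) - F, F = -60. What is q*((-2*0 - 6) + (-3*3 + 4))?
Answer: -528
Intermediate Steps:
q = 48 (q = (4 + 0)*(-3) - 1*(-60) = 4*(-3) + 60 = -12 + 60 = 48)
q*((-2*0 - 6) + (-3*3 + 4)) = 48*((-2*0 - 6) + (-3*3 + 4)) = 48*((0 - 6) + (-9 + 4)) = 48*(-6 - 5) = 48*(-11) = -528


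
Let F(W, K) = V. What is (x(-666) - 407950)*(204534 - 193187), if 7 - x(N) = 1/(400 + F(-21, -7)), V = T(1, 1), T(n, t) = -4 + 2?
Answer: -1842313841305/398 ≈ -4.6289e+9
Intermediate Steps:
T(n, t) = -2
V = -2
F(W, K) = -2
x(N) = 2785/398 (x(N) = 7 - 1/(400 - 2) = 7 - 1/398 = 2785/398)
(x(-666) - 407950)*(204534 - 193187) = (2785/398 - 407950)*(204534 - 193187) = -162361315/398*11347 = -1842313841305/398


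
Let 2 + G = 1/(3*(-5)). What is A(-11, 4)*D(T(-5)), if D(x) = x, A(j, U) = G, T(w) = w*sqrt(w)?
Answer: 31*I*sqrt(5)/3 ≈ 23.106*I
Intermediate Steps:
G = -31/15 (G = -2 + 1/(3*(-5)) = -2 + 1/(-15) = -2 - 1/15 = -31/15 ≈ -2.0667)
T(w) = w**(3/2)
A(j, U) = -31/15
A(-11, 4)*D(T(-5)) = -(-31)*I*sqrt(5)/3 = 31*I*sqrt(5)/3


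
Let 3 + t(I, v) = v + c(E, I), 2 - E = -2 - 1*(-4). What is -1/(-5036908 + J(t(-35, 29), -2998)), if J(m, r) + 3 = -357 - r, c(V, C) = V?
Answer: 1/5034270 ≈ 1.9864e-7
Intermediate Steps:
E = 0 (E = 2 - (-2 - 1*(-4)) = 2 - (-2 + 4) = 2 - 1*2 = 2 - 2 = 0)
t(I, v) = -3 + v (t(I, v) = -3 + (v + 0) = -3 + v)
J(m, r) = -360 - r (J(m, r) = -3 + (-357 - r) = -360 - r)
-1/(-5036908 + J(t(-35, 29), -2998)) = -1/(-5036908 + (-360 - 1*(-2998))) = -1/(-5036908 + (-360 + 2998)) = -1/(-5036908 + 2638) = -1/(-5034270) = -1*(-1/5034270) = 1/5034270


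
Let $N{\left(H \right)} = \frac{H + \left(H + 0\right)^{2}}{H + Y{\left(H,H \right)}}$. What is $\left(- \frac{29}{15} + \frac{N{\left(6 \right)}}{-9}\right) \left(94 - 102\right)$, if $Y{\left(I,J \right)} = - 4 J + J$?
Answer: $\frac{556}{45} \approx 12.356$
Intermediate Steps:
$Y{\left(I,J \right)} = - 3 J$
$N{\left(H \right)} = - \frac{H + H^{2}}{2 H}$ ($N{\left(H \right)} = \frac{H + \left(H + 0\right)^{2}}{H - 3 H} = \frac{H + H^{2}}{\left(-2\right) H} = \left(H + H^{2}\right) \left(- \frac{1}{2 H}\right) = - \frac{H + H^{2}}{2 H}$)
$\left(- \frac{29}{15} + \frac{N{\left(6 \right)}}{-9}\right) \left(94 - 102\right) = \left(- \frac{29}{15} + \frac{- \frac{1}{2} - 3}{-9}\right) \left(94 - 102\right) = \left(\left(-29\right) \frac{1}{15} + \left(- \frac{1}{2} - 3\right) \left(- \frac{1}{9}\right)\right) \left(-8\right) = \left(- \frac{29}{15} - - \frac{7}{18}\right) \left(-8\right) = \left(- \frac{29}{15} + \frac{7}{18}\right) \left(-8\right) = \left(- \frac{139}{90}\right) \left(-8\right) = \frac{556}{45}$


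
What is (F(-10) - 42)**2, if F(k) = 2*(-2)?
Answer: 2116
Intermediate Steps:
F(k) = -4
(F(-10) - 42)**2 = (-4 - 42)**2 = (-46)**2 = 2116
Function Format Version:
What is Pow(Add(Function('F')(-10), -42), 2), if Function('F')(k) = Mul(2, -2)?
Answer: 2116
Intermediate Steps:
Function('F')(k) = -4
Pow(Add(Function('F')(-10), -42), 2) = Pow(Add(-4, -42), 2) = Pow(-46, 2) = 2116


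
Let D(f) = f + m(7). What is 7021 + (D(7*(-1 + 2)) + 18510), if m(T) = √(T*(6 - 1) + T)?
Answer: 25538 + √42 ≈ 25544.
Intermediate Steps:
m(T) = √6*√T (m(T) = √(T*5 + T) = √(5*T + T) = √(6*T) = √6*√T)
D(f) = f + √42 (D(f) = f + √6*√7 = f + √42)
7021 + (D(7*(-1 + 2)) + 18510) = 7021 + ((7*(-1 + 2) + √42) + 18510) = 7021 + ((7*1 + √42) + 18510) = 7021 + ((7 + √42) + 18510) = 7021 + (18517 + √42) = 25538 + √42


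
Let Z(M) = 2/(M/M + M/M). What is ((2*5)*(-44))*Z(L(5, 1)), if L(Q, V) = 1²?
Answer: -440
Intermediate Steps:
L(Q, V) = 1
Z(M) = 1 (Z(M) = 2/(1 + 1) = 2/2 = 2*(½) = 1)
((2*5)*(-44))*Z(L(5, 1)) = ((2*5)*(-44))*1 = (10*(-44))*1 = -440*1 = -440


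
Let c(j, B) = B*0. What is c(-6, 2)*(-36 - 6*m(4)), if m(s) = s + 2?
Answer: 0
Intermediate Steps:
m(s) = 2 + s
c(j, B) = 0
c(-6, 2)*(-36 - 6*m(4)) = 0*(-36 - 6*(2 + 4)) = 0*(-36 - 6*6) = 0*(-36 - 36) = 0*(-72) = 0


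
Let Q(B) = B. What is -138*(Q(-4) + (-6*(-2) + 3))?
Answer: -1518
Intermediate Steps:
-138*(Q(-4) + (-6*(-2) + 3)) = -138*(-4 + (-6*(-2) + 3)) = -138*(-4 + (12 + 3)) = -138*(-4 + 15) = -138*11 = -1518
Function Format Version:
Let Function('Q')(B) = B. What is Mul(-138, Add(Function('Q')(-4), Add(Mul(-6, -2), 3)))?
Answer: -1518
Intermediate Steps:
Mul(-138, Add(Function('Q')(-4), Add(Mul(-6, -2), 3))) = Mul(-138, Add(-4, Add(Mul(-6, -2), 3))) = Mul(-138, Add(-4, Add(12, 3))) = Mul(-138, Add(-4, 15)) = Mul(-138, 11) = -1518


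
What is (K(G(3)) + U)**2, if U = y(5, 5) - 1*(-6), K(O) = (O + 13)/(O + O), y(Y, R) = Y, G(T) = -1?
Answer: 25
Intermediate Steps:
K(O) = (13 + O)/(2*O) (K(O) = (13 + O)/((2*O)) = (13 + O)*(1/(2*O)) = (13 + O)/(2*O))
U = 11 (U = 5 - 1*(-6) = 5 + 6 = 11)
(K(G(3)) + U)**2 = ((1/2)*(13 - 1)/(-1) + 11)**2 = ((1/2)*(-1)*12 + 11)**2 = (-6 + 11)**2 = 5**2 = 25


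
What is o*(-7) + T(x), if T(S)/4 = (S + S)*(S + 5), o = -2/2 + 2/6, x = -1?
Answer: -82/3 ≈ -27.333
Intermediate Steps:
o = -⅔ (o = -2*½ + 2*(⅙) = -1 + ⅓ = -⅔ ≈ -0.66667)
T(S) = 8*S*(5 + S) (T(S) = 4*((S + S)*(S + 5)) = 4*((2*S)*(5 + S)) = 4*(2*S*(5 + S)) = 8*S*(5 + S))
o*(-7) + T(x) = -⅔*(-7) + 8*(-1)*(5 - 1) = 14/3 + 8*(-1)*4 = 14/3 - 32 = -82/3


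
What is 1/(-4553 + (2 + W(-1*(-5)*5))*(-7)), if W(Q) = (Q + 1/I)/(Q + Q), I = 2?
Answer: -100/457057 ≈ -0.00021879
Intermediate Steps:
W(Q) = (½ + Q)/(2*Q) (W(Q) = (Q + 1/2)/(Q + Q) = (Q + ½)/((2*Q)) = (½ + Q)*(1/(2*Q)) = (½ + Q)/(2*Q))
1/(-4553 + (2 + W(-1*(-5)*5))*(-7)) = 1/(-4553 + (2 + (1 + 2*(-1*(-5)*5))/(4*((-1*(-5)*5))))*(-7)) = 1/(-4553 + (2 + (1 + 2*(5*5))/(4*((5*5))))*(-7)) = 1/(-4553 + (2 + (¼)*(1 + 2*25)/25)*(-7)) = 1/(-4553 + (2 + (¼)*(1/25)*(1 + 50))*(-7)) = 1/(-4553 + (2 + (¼)*(1/25)*51)*(-7)) = 1/(-4553 + (2 + 51/100)*(-7)) = 1/(-4553 + (251/100)*(-7)) = 1/(-4553 - 1757/100) = 1/(-457057/100) = -100/457057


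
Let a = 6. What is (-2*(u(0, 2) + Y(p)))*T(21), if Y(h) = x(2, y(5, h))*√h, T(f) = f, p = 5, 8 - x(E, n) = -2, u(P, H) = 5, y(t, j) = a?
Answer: -210 - 420*√5 ≈ -1149.1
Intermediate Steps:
y(t, j) = 6
x(E, n) = 10 (x(E, n) = 8 - 1*(-2) = 8 + 2 = 10)
Y(h) = 10*√h
(-2*(u(0, 2) + Y(p)))*T(21) = -2*(5 + 10*√5)*21 = (-10 - 20*√5)*21 = -210 - 420*√5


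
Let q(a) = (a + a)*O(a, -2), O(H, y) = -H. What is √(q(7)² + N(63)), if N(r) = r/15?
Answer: √240205/5 ≈ 98.021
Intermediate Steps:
q(a) = -2*a² (q(a) = (a + a)*(-a) = (2*a)*(-a) = -2*a²)
N(r) = r/15 (N(r) = r*(1/15) = r/15)
√(q(7)² + N(63)) = √((-2*7²)² + (1/15)*63) = √((-2*49)² + 21/5) = √((-98)² + 21/5) = √(9604 + 21/5) = √(48041/5) = √240205/5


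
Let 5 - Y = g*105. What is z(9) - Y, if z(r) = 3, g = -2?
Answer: -212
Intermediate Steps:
Y = 215 (Y = 5 - (-2)*105 = 5 - 1*(-210) = 5 + 210 = 215)
z(9) - Y = 3 - 1*215 = 3 - 215 = -212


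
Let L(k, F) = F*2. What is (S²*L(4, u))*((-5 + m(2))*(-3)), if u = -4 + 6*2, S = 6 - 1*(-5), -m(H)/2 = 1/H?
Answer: 34848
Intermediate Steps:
m(H) = -2/H
S = 11 (S = 6 + 5 = 11)
u = 8 (u = -4 + 12 = 8)
L(k, F) = 2*F
(S²*L(4, u))*((-5 + m(2))*(-3)) = (11²*(2*8))*((-5 - 2/2)*(-3)) = (121*16)*((-5 - 2*½)*(-3)) = 1936*((-5 - 1)*(-3)) = 1936*(-6*(-3)) = 1936*18 = 34848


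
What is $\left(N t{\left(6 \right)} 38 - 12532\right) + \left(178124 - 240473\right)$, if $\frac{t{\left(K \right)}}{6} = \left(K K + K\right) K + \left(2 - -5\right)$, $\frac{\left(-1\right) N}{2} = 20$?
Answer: $-2436961$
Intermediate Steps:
$N = -40$ ($N = \left(-2\right) 20 = -40$)
$t{\left(K \right)} = 42 + 6 K \left(K + K^{2}\right)$ ($t{\left(K \right)} = 6 \left(\left(K K + K\right) K + \left(2 - -5\right)\right) = 6 \left(\left(K^{2} + K\right) K + \left(2 + 5\right)\right) = 6 \left(\left(K + K^{2}\right) K + 7\right) = 6 \left(K \left(K + K^{2}\right) + 7\right) = 6 \left(7 + K \left(K + K^{2}\right)\right) = 42 + 6 K \left(K + K^{2}\right)$)
$\left(N t{\left(6 \right)} 38 - 12532\right) + \left(178124 - 240473\right) = \left(- 40 \left(42 + 6 \cdot 6^{2} + 6 \cdot 6^{3}\right) 38 - 12532\right) + \left(178124 - 240473\right) = \left(- 40 \left(42 + 6 \cdot 36 + 6 \cdot 216\right) 38 - 12532\right) - 62349 = \left(- 40 \left(42 + 216 + 1296\right) 38 - 12532\right) - 62349 = \left(\left(-40\right) 1554 \cdot 38 - 12532\right) - 62349 = \left(\left(-62160\right) 38 - 12532\right) - 62349 = \left(-2362080 - 12532\right) - 62349 = -2374612 - 62349 = -2436961$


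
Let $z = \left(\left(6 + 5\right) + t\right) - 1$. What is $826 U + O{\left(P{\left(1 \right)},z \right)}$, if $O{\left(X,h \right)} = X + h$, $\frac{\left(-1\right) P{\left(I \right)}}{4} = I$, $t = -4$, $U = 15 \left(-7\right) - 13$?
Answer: $-97466$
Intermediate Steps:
$U = -118$ ($U = -105 - 13 = -118$)
$P{\left(I \right)} = - 4 I$
$z = 6$ ($z = \left(\left(6 + 5\right) - 4\right) - 1 = \left(11 - 4\right) - 1 = 7 - 1 = 6$)
$826 U + O{\left(P{\left(1 \right)},z \right)} = 826 \left(-118\right) + \left(\left(-4\right) 1 + 6\right) = -97468 + \left(-4 + 6\right) = -97468 + 2 = -97466$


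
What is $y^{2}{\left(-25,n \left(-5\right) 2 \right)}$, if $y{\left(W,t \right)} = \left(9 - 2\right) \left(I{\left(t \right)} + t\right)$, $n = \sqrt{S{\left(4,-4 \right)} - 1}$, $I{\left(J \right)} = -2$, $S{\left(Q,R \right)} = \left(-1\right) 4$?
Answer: $-24304 + 1960 i \sqrt{5} \approx -24304.0 + 4382.7 i$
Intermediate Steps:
$S{\left(Q,R \right)} = -4$
$n = i \sqrt{5}$ ($n = \sqrt{-4 - 1} = \sqrt{-5} = i \sqrt{5} \approx 2.2361 i$)
$y{\left(W,t \right)} = -14 + 7 t$ ($y{\left(W,t \right)} = \left(9 - 2\right) \left(-2 + t\right) = 7 \left(-2 + t\right) = -14 + 7 t$)
$y^{2}{\left(-25,n \left(-5\right) 2 \right)} = \left(-14 + 7 i \sqrt{5} \left(-5\right) 2\right)^{2} = \left(-14 + 7 - 5 i \sqrt{5} \cdot 2\right)^{2} = \left(-14 + 7 \left(- 10 i \sqrt{5}\right)\right)^{2} = \left(-14 - 70 i \sqrt{5}\right)^{2}$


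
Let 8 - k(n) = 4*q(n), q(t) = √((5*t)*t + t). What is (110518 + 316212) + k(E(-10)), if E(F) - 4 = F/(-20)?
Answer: 426738 - 6*√47 ≈ 4.2670e+5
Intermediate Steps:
q(t) = √(t + 5*t²) (q(t) = √(5*t² + t) = √(t + 5*t²))
E(F) = 4 - F/20 (E(F) = 4 + F/(-20) = 4 + F*(-1/20) = 4 - F/20)
k(n) = 8 - 4*√(n*(1 + 5*n))
(110518 + 316212) + k(E(-10)) = (110518 + 316212) + (8 - 4*√(1 + 5*(4 - 1/20*(-10)))*√(4 - 1/20*(-10))) = 426730 + (8 - 4*√(1 + 5*(4 + ½))*√(4 + ½)) = 426730 + (8 - 4*3*√2*√(1 + 5*(9/2))/2) = 426730 + (8 - 4*3*√2*√(1 + 45/2)/2) = 426730 + (8 - 4*3*√47/2) = 426730 + (8 - 6*√47) = 426738 - 6*√47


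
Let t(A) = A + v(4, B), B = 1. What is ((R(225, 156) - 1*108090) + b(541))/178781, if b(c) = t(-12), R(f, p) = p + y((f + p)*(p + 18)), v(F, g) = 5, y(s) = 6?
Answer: -107935/178781 ≈ -0.60373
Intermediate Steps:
R(f, p) = 6 + p (R(f, p) = p + 6 = 6 + p)
t(A) = 5 + A (t(A) = A + 5 = 5 + A)
b(c) = -7 (b(c) = 5 - 12 = -7)
((R(225, 156) - 1*108090) + b(541))/178781 = (((6 + 156) - 1*108090) - 7)/178781 = ((162 - 108090) - 7)*(1/178781) = (-107928 - 7)*(1/178781) = -107935*1/178781 = -107935/178781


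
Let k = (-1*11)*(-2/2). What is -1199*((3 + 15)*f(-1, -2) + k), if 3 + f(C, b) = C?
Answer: 73139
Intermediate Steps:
f(C, b) = -3 + C
k = 11 (k = -(-22)/2 = -11*(-1) = 11)
-1199*((3 + 15)*f(-1, -2) + k) = -1199*((3 + 15)*(-3 - 1) + 11) = -1199*(18*(-4) + 11) = -1199*(-72 + 11) = -1199*(-61) = 73139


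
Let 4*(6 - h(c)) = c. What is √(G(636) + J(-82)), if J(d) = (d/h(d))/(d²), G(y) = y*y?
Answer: √1910001390611/2173 ≈ 636.00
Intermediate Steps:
h(c) = 6 - c/4
G(y) = y²
J(d) = 1/(d*(6 - d/4)) (J(d) = (d/(6 - d/4))/(d²) = (d/(6 - d/4))/d² = 1/(d*(6 - d/4)))
√(G(636) + J(-82)) = √(636² - 4/(-82*(-24 - 82))) = √(404496 - 4*(-1/82)/(-106)) = √(404496 - 4*(-1/82)*(-1/106)) = √(404496 - 1/2173) = √(878969807/2173) = √1910001390611/2173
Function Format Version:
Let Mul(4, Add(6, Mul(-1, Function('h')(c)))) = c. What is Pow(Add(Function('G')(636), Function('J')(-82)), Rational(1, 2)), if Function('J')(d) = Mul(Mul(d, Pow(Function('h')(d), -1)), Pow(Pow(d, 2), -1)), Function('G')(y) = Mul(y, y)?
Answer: Mul(Rational(1, 2173), Pow(1910001390611, Rational(1, 2))) ≈ 636.00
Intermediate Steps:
Function('h')(c) = Add(6, Mul(Rational(-1, 4), c))
Function('G')(y) = Pow(y, 2)
Function('J')(d) = Mul(Pow(d, -1), Pow(Add(6, Mul(Rational(-1, 4), d)), -1)) (Function('J')(d) = Mul(Mul(d, Pow(Add(6, Mul(Rational(-1, 4), d)), -1)), Pow(Pow(d, 2), -1)) = Mul(Mul(d, Pow(Add(6, Mul(Rational(-1, 4), d)), -1)), Pow(d, -2)) = Mul(Pow(d, -1), Pow(Add(6, Mul(Rational(-1, 4), d)), -1)))
Pow(Add(Function('G')(636), Function('J')(-82)), Rational(1, 2)) = Pow(Add(Pow(636, 2), Mul(-4, Pow(-82, -1), Pow(Add(-24, -82), -1))), Rational(1, 2)) = Pow(Add(404496, Mul(-4, Rational(-1, 82), Pow(-106, -1))), Rational(1, 2)) = Pow(Add(404496, Mul(-4, Rational(-1, 82), Rational(-1, 106))), Rational(1, 2)) = Pow(Add(404496, Rational(-1, 2173)), Rational(1, 2)) = Pow(Rational(878969807, 2173), Rational(1, 2)) = Mul(Rational(1, 2173), Pow(1910001390611, Rational(1, 2)))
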